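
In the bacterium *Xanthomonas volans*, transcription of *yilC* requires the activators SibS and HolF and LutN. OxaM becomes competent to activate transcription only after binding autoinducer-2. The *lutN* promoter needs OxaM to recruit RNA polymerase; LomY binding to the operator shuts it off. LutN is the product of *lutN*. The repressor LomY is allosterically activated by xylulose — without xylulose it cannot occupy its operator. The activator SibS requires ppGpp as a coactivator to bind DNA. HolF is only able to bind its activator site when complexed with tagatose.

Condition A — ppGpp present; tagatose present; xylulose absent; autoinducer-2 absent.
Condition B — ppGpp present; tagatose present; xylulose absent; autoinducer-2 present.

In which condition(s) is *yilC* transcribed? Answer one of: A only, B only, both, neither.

B only

Condition A:
ppGpp is present, so SibS is active.
Tagatose is present, so HolF is active.
Xylulose is absent, so LomY is inactive.
Autoinducer-2 is absent, so OxaM is inactive.
Required activator OxaM is absent, so *lutN* is not transcribed.
So LutN is not produced.
Required activator LutN is absent, so *yilC* is not transcribed.
→ *yilC* is OFF in A.
Condition B:
ppGpp is present, so SibS is active.
Tagatose is present, so HolF is active.
Xylulose is absent, so LomY is inactive.
Autoinducer-2 is present, so OxaM is active.
No repressor is bound and OxaM is active, so *lutN* is transcribed.
So LutN is produced and active.
No repressor is bound and SibS and HolF and LutN are active, so *yilC* is transcribed.
→ *yilC* is ON in B.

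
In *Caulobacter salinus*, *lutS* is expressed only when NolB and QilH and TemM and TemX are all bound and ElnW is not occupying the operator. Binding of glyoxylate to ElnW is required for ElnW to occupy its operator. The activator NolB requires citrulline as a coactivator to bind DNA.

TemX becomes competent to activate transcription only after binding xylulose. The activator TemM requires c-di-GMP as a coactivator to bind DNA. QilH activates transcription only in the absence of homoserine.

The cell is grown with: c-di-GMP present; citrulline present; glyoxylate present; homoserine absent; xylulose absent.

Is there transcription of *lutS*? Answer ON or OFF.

OFF

Citrulline is present, so NolB is active.
Glyoxylate is present, so ElnW is active.
Homoserine is absent, so QilH is active.
c-di-GMP is present, so TemM is active.
Xylulose is absent, so TemX is inactive.
With repressor ElnW bound, *lutS* is not transcribed.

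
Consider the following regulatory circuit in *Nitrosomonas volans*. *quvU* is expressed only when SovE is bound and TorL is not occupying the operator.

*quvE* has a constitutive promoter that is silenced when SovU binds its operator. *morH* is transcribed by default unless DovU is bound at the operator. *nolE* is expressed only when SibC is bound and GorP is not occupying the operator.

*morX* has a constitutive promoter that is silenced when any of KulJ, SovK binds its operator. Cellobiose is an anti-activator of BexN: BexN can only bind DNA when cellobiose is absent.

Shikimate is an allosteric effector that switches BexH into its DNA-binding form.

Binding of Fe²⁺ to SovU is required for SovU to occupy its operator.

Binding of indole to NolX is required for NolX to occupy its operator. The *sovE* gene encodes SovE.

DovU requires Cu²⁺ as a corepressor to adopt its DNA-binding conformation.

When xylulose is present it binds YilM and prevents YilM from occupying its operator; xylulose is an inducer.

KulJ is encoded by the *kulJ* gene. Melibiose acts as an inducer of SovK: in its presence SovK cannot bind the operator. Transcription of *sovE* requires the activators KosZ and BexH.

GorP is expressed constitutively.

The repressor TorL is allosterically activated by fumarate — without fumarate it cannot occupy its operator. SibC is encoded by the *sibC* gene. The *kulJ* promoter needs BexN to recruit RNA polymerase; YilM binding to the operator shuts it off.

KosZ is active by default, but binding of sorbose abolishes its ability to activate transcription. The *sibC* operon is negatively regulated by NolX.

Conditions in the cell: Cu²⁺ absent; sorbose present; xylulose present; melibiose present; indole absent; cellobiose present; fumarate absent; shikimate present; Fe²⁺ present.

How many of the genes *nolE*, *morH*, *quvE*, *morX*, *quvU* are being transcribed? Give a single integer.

Indole is absent, so NolX is inactive.
With no repressor bound, *sibC* is transcribed.
So SibC is produced and active.
GorP is produced constitutively and is active.
With repressor GorP bound, *nolE* is not transcribed.
→ *nolE* is OFF.
Cu²⁺ is absent, so DovU is inactive.
With no repressor bound, *morH* is transcribed.
→ *morH* is ON.
Fe²⁺ is present, so SovU is active.
With repressor SovU bound, *quvE* is not transcribed.
→ *quvE* is OFF.
Xylulose is present, so YilM is inactive.
Cellobiose is present, so BexN is inactive.
Required activator BexN is absent, so *kulJ* is not transcribed.
So KulJ is not produced.
Melibiose is present, so SovK is inactive.
With no repressor bound, *morX* is transcribed.
→ *morX* is ON.
Sorbose is present, so KosZ is inactive.
Shikimate is present, so BexH is active.
Required activator KosZ is absent, so *sovE* is not transcribed.
So SovE is not produced.
Fumarate is absent, so TorL is inactive.
Required activator SovE is absent, so *quvU* is not transcribed.
→ *quvU* is OFF.
2 of the 5 genes are transcribed.

2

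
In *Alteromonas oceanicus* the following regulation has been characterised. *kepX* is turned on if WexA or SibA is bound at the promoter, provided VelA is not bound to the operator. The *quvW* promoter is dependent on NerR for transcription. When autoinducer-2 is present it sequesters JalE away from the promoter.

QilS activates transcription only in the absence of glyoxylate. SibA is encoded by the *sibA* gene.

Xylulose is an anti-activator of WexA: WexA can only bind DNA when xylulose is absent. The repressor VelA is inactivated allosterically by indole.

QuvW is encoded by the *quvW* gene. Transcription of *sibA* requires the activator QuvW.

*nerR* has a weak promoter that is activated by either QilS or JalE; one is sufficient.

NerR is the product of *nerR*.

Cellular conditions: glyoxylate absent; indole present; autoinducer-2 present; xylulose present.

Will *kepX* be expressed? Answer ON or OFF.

Xylulose is present, so WexA is inactive.
Indole is present, so VelA is inactive.
Glyoxylate is absent, so QilS is active.
Autoinducer-2 is present, so JalE is inactive.
Activator QilS is present, so *nerR* is transcribed.
So NerR is produced and active.
No repressor is bound and NerR is active, so *quvW* is transcribed.
So QuvW is produced and active.
No repressor is bound and QuvW is active, so *sibA* is transcribed.
So SibA is produced and active.
Activator SibA is present, so *kepX* is transcribed.

ON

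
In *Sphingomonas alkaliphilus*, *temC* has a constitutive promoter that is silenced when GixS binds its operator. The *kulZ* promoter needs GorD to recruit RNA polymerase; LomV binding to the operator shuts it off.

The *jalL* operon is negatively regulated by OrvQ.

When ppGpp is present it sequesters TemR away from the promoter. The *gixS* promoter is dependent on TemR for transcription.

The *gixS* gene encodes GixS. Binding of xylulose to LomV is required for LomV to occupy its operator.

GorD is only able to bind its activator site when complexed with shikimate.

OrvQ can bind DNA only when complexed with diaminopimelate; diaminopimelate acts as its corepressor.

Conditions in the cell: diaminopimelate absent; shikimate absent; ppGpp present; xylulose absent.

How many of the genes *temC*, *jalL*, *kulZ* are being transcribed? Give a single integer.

ppGpp is present, so TemR is inactive.
Required activator TemR is absent, so *gixS* is not transcribed.
So GixS is not produced.
With no repressor bound, *temC* is transcribed.
→ *temC* is ON.
Diaminopimelate is absent, so OrvQ is inactive.
With no repressor bound, *jalL* is transcribed.
→ *jalL* is ON.
Shikimate is absent, so GorD is inactive.
Xylulose is absent, so LomV is inactive.
Required activator GorD is absent, so *kulZ* is not transcribed.
→ *kulZ* is OFF.
2 of the 3 genes are transcribed.

2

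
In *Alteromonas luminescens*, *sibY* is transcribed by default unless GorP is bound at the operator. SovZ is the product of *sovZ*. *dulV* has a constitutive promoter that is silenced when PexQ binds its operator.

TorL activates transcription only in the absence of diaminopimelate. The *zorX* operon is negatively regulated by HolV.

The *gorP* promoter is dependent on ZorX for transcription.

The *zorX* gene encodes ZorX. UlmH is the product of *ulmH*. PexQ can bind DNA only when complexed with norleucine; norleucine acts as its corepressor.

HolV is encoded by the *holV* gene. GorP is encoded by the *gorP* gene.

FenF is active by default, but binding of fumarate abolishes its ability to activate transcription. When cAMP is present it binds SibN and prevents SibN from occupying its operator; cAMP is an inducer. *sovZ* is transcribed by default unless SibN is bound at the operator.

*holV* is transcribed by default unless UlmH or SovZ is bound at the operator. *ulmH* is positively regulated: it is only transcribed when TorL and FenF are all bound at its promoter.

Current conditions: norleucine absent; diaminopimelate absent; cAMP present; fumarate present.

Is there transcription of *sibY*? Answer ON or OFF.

Diaminopimelate is absent, so TorL is active.
Fumarate is present, so FenF is inactive.
Required activator FenF is absent, so *ulmH* is not transcribed.
So UlmH is not produced.
cAMP is present, so SibN is inactive.
With no repressor bound, *sovZ* is transcribed.
So SovZ is produced and active.
With repressor SovZ bound, *holV* is not transcribed.
So HolV is not produced.
With no repressor bound, *zorX* is transcribed.
So ZorX is produced and active.
No repressor is bound and ZorX is active, so *gorP* is transcribed.
So GorP is produced and active.
With repressor GorP bound, *sibY* is not transcribed.

OFF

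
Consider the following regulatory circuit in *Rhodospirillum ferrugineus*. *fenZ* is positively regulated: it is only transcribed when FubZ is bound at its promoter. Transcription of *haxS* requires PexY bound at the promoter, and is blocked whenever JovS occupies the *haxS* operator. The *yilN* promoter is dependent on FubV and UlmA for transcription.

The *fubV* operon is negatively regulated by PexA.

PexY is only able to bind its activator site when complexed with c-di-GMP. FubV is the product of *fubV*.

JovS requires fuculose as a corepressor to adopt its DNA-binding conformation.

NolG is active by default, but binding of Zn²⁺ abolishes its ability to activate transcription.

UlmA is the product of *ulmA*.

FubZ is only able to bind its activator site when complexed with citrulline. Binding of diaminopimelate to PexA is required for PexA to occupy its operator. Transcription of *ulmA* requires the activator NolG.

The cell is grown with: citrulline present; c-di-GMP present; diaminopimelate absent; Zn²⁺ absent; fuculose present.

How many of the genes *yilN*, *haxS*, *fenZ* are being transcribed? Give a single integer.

2

Diaminopimelate is absent, so PexA is inactive.
With no repressor bound, *fubV* is transcribed.
So FubV is produced and active.
Zn²⁺ is absent, so NolG is active.
No repressor is bound and NolG is active, so *ulmA* is transcribed.
So UlmA is produced and active.
No repressor is bound and FubV and UlmA are active, so *yilN* is transcribed.
→ *yilN* is ON.
Fuculose is present, so JovS is active.
c-di-GMP is present, so PexY is active.
With repressor JovS bound, *haxS* is not transcribed.
→ *haxS* is OFF.
Citrulline is present, so FubZ is active.
No repressor is bound and FubZ is active, so *fenZ* is transcribed.
→ *fenZ* is ON.
2 of the 3 genes are transcribed.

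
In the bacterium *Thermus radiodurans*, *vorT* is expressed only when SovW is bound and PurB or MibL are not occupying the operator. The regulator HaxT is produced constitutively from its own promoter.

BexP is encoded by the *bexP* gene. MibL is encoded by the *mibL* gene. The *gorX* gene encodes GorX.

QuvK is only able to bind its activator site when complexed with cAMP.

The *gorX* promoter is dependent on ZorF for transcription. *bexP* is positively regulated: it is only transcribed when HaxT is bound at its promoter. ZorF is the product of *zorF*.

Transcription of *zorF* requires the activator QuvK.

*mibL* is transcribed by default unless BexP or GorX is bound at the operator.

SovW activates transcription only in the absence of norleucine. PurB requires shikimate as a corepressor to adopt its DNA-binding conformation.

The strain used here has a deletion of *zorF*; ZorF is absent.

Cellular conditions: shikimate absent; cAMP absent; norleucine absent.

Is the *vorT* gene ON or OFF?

Shikimate is absent, so PurB is inactive.
HaxT is produced constitutively and is active.
No repressor is bound and HaxT is active, so *bexP* is transcribed.
So BexP is produced and active.
ZorF is non-functional in this strain, so it has no effect.
Required activator ZorF is absent, so *gorX* is not transcribed.
So GorX is not produced.
With repressor BexP bound, *mibL* is not transcribed.
So MibL is not produced.
Norleucine is absent, so SovW is active.
No repressor is bound and SovW is active, so *vorT* is transcribed.

ON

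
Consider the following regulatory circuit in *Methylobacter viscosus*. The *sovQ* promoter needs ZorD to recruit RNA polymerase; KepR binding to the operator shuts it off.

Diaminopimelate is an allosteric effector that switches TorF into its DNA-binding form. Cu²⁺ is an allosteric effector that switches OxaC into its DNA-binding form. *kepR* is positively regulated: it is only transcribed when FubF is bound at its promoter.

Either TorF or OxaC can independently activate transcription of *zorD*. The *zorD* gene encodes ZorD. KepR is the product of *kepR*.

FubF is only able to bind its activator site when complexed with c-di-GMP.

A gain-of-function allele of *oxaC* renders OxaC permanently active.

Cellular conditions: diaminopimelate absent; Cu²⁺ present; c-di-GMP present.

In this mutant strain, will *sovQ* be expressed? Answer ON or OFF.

OFF

Diaminopimelate is absent, so TorF is inactive.
OxaC is constitutively active in this strain.
Activator OxaC is present, so *zorD* is transcribed.
So ZorD is produced and active.
c-di-GMP is present, so FubF is active.
No repressor is bound and FubF is active, so *kepR* is transcribed.
So KepR is produced and active.
With repressor KepR bound, *sovQ* is not transcribed.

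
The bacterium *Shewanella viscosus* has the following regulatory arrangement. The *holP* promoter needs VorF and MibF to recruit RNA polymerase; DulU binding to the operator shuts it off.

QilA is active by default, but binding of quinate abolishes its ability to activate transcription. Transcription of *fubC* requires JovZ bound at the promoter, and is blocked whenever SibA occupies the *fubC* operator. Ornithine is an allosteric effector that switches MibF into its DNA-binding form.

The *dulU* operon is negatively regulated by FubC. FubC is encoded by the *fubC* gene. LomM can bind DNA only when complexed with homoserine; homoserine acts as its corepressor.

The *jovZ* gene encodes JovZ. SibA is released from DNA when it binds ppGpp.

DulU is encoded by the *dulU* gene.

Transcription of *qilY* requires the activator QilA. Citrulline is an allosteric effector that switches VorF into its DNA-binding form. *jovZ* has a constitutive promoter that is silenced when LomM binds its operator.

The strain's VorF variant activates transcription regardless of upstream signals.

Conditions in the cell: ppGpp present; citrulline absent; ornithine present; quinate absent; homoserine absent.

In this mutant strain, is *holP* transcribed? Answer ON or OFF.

VorF is constitutively active in this strain.
Ornithine is present, so MibF is active.
ppGpp is present, so SibA is inactive.
Homoserine is absent, so LomM is inactive.
With no repressor bound, *jovZ* is transcribed.
So JovZ is produced and active.
No repressor is bound and JovZ is active, so *fubC* is transcribed.
So FubC is produced and active.
With repressor FubC bound, *dulU* is not transcribed.
So DulU is not produced.
No repressor is bound and VorF and MibF are active, so *holP* is transcribed.

ON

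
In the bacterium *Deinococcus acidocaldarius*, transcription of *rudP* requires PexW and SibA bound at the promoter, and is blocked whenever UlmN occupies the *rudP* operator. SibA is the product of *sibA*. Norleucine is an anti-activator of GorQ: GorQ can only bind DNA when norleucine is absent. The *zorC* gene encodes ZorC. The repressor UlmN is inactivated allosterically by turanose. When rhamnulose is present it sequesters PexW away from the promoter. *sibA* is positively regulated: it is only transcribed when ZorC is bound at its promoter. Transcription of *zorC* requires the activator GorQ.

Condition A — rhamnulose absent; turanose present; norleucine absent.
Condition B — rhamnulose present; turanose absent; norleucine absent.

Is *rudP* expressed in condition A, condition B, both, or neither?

A only

Condition A:
Rhamnulose is absent, so PexW is active.
Turanose is present, so UlmN is inactive.
Norleucine is absent, so GorQ is active.
No repressor is bound and GorQ is active, so *zorC* is transcribed.
So ZorC is produced and active.
No repressor is bound and ZorC is active, so *sibA* is transcribed.
So SibA is produced and active.
No repressor is bound and PexW and SibA are active, so *rudP* is transcribed.
→ *rudP* is ON in A.
Condition B:
Rhamnulose is present, so PexW is inactive.
Turanose is absent, so UlmN is active.
Norleucine is absent, so GorQ is active.
No repressor is bound and GorQ is active, so *zorC* is transcribed.
So ZorC is produced and active.
No repressor is bound and ZorC is active, so *sibA* is transcribed.
So SibA is produced and active.
With repressor UlmN bound, *rudP* is not transcribed.
→ *rudP* is OFF in B.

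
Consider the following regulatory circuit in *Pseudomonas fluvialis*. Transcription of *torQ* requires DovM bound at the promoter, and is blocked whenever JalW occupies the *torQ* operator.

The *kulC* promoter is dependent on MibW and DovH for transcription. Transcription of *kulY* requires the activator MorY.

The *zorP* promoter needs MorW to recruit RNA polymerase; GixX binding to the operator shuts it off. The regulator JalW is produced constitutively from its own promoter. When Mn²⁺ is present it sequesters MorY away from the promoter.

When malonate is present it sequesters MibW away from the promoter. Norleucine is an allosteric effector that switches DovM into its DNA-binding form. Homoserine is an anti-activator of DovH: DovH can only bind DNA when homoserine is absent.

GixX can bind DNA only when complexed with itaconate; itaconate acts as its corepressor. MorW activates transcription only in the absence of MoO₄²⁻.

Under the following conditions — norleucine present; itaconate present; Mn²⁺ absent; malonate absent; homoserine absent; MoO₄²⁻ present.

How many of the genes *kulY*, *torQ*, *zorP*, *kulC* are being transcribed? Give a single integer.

2

Mn²⁺ is absent, so MorY is active.
No repressor is bound and MorY is active, so *kulY* is transcribed.
→ *kulY* is ON.
Norleucine is present, so DovM is active.
JalW is produced constitutively and is active.
With repressor JalW bound, *torQ* is not transcribed.
→ *torQ* is OFF.
Itaconate is present, so GixX is active.
MoO₄²⁻ is present, so MorW is inactive.
With repressor GixX bound, *zorP* is not transcribed.
→ *zorP* is OFF.
Malonate is absent, so MibW is active.
Homoserine is absent, so DovH is active.
No repressor is bound and MibW and DovH are active, so *kulC* is transcribed.
→ *kulC* is ON.
2 of the 4 genes are transcribed.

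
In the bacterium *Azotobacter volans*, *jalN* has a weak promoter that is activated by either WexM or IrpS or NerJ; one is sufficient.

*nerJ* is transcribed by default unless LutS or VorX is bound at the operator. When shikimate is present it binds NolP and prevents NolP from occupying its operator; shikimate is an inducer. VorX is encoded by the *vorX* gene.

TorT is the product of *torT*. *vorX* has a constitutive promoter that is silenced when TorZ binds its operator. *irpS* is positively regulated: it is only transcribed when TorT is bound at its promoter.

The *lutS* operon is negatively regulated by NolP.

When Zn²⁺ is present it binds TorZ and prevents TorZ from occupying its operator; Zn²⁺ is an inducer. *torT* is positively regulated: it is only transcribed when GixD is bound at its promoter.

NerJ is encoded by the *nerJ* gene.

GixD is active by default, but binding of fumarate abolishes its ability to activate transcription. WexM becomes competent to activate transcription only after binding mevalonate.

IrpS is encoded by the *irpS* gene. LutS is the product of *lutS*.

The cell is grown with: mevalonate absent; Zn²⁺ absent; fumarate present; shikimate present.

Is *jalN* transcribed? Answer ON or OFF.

Mevalonate is absent, so WexM is inactive.
Fumarate is present, so GixD is inactive.
Required activator GixD is absent, so *torT* is not transcribed.
So TorT is not produced.
Required activator TorT is absent, so *irpS* is not transcribed.
So IrpS is not produced.
Shikimate is present, so NolP is inactive.
With no repressor bound, *lutS* is transcribed.
So LutS is produced and active.
Zn²⁺ is absent, so TorZ is active.
With repressor TorZ bound, *vorX* is not transcribed.
So VorX is not produced.
With repressor LutS bound, *nerJ* is not transcribed.
So NerJ is not produced.
No activator is available at the *jalN* promoter, so *jalN* is not transcribed.

OFF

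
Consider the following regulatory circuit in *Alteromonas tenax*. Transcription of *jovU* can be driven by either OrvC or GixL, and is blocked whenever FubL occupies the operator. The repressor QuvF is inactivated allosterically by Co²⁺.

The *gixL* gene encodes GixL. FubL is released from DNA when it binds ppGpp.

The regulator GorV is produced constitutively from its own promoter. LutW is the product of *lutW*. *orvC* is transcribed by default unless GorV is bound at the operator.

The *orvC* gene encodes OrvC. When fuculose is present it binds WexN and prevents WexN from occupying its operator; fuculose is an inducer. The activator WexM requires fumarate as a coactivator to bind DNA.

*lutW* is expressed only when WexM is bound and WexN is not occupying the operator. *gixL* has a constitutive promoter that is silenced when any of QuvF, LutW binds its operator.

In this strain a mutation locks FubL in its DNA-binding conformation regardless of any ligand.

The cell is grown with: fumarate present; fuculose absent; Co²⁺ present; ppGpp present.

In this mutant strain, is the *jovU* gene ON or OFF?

GorV is produced constitutively and is active.
With repressor GorV bound, *orvC* is not transcribed.
So OrvC is not produced.
FubL is constitutively active in this strain.
Co²⁺ is present, so QuvF is inactive.
Fuculose is absent, so WexN is active.
Fumarate is present, so WexM is active.
With repressor WexN bound, *lutW* is not transcribed.
So LutW is not produced.
With no repressor bound, *gixL* is transcribed.
So GixL is produced and active.
With repressor FubL bound, *jovU* is not transcribed.

OFF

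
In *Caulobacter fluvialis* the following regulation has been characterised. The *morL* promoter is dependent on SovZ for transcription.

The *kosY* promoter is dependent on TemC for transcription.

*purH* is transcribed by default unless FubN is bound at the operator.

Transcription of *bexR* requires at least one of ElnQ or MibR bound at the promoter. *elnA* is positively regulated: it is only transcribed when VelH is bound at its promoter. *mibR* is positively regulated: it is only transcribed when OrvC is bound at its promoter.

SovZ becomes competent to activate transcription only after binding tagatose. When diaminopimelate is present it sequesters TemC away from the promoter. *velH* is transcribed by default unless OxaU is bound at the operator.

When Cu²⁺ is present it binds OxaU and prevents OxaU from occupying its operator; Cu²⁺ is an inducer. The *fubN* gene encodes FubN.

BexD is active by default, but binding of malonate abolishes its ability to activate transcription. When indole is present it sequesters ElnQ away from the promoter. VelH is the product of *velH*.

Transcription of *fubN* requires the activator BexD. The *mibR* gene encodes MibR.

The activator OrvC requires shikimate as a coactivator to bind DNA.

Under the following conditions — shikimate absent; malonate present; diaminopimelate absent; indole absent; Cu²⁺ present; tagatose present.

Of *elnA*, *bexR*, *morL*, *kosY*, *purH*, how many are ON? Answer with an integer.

Cu²⁺ is present, so OxaU is inactive.
With no repressor bound, *velH* is transcribed.
So VelH is produced and active.
No repressor is bound and VelH is active, so *elnA* is transcribed.
→ *elnA* is ON.
Indole is absent, so ElnQ is active.
Shikimate is absent, so OrvC is inactive.
Required activator OrvC is absent, so *mibR* is not transcribed.
So MibR is not produced.
Activator ElnQ is present, so *bexR* is transcribed.
→ *bexR* is ON.
Tagatose is present, so SovZ is active.
No repressor is bound and SovZ is active, so *morL* is transcribed.
→ *morL* is ON.
Diaminopimelate is absent, so TemC is active.
No repressor is bound and TemC is active, so *kosY* is transcribed.
→ *kosY* is ON.
Malonate is present, so BexD is inactive.
Required activator BexD is absent, so *fubN* is not transcribed.
So FubN is not produced.
With no repressor bound, *purH* is transcribed.
→ *purH* is ON.
5 of the 5 genes are transcribed.

5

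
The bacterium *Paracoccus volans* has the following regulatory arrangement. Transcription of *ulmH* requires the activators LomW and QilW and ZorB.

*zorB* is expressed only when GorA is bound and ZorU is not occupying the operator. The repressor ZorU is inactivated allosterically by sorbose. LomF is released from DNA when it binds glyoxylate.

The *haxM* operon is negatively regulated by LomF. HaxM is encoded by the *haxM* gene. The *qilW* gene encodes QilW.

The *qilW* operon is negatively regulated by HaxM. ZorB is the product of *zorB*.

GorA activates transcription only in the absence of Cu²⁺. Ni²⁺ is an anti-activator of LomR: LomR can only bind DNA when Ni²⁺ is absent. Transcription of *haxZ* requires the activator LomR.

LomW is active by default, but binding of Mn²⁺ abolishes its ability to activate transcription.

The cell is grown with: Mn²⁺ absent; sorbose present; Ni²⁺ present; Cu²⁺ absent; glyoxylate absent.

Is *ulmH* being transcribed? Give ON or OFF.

Mn²⁺ is absent, so LomW is active.
Glyoxylate is absent, so LomF is active.
With repressor LomF bound, *haxM* is not transcribed.
So HaxM is not produced.
With no repressor bound, *qilW* is transcribed.
So QilW is produced and active.
Cu²⁺ is absent, so GorA is active.
Sorbose is present, so ZorU is inactive.
No repressor is bound and GorA is active, so *zorB* is transcribed.
So ZorB is produced and active.
No repressor is bound and LomW and QilW and ZorB are active, so *ulmH* is transcribed.

ON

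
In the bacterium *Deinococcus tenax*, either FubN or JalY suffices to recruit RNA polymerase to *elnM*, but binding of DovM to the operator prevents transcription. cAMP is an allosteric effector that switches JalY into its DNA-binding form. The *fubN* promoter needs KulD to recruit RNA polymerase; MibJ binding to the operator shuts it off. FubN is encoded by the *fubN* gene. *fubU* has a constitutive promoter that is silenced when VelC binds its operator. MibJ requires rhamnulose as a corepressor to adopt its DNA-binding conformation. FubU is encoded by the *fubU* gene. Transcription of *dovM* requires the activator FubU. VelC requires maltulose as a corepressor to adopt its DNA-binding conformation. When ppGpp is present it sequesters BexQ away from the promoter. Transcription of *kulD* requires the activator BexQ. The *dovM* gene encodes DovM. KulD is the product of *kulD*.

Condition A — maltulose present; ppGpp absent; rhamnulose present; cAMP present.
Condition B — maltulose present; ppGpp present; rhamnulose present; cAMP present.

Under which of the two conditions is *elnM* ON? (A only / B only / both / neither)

both

Condition A:
Maltulose is present, so VelC is active.
With repressor VelC bound, *fubU* is not transcribed.
So FubU is not produced.
Required activator FubU is absent, so *dovM* is not transcribed.
So DovM is not produced.
ppGpp is absent, so BexQ is active.
No repressor is bound and BexQ is active, so *kulD* is transcribed.
So KulD is produced and active.
Rhamnulose is present, so MibJ is active.
With repressor MibJ bound, *fubN* is not transcribed.
So FubN is not produced.
cAMP is present, so JalY is active.
Activator JalY is present, so *elnM* is transcribed.
→ *elnM* is ON in A.
Condition B:
Maltulose is present, so VelC is active.
With repressor VelC bound, *fubU* is not transcribed.
So FubU is not produced.
Required activator FubU is absent, so *dovM* is not transcribed.
So DovM is not produced.
ppGpp is present, so BexQ is inactive.
Required activator BexQ is absent, so *kulD* is not transcribed.
So KulD is not produced.
Rhamnulose is present, so MibJ is active.
With repressor MibJ bound, *fubN* is not transcribed.
So FubN is not produced.
cAMP is present, so JalY is active.
Activator JalY is present, so *elnM* is transcribed.
→ *elnM* is ON in B.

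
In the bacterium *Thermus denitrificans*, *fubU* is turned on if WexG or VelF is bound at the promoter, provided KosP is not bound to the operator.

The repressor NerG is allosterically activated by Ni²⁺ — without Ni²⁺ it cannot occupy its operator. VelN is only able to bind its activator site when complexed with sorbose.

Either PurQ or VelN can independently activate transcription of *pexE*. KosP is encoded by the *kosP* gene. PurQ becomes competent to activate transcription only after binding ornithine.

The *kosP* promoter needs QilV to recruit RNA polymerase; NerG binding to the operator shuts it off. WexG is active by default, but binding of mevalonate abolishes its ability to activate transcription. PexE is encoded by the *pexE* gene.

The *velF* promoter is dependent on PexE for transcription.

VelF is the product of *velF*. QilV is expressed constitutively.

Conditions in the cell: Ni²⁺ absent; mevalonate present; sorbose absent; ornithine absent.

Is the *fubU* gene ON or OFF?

OFF

QilV is produced constitutively and is active.
Ni²⁺ is absent, so NerG is inactive.
No repressor is bound and QilV is active, so *kosP* is transcribed.
So KosP is produced and active.
Mevalonate is present, so WexG is inactive.
Ornithine is absent, so PurQ is inactive.
Sorbose is absent, so VelN is inactive.
No activator is available at the *pexE* promoter, so *pexE* is not transcribed.
So PexE is not produced.
Required activator PexE is absent, so *velF* is not transcribed.
So VelF is not produced.
With repressor KosP bound, *fubU* is not transcribed.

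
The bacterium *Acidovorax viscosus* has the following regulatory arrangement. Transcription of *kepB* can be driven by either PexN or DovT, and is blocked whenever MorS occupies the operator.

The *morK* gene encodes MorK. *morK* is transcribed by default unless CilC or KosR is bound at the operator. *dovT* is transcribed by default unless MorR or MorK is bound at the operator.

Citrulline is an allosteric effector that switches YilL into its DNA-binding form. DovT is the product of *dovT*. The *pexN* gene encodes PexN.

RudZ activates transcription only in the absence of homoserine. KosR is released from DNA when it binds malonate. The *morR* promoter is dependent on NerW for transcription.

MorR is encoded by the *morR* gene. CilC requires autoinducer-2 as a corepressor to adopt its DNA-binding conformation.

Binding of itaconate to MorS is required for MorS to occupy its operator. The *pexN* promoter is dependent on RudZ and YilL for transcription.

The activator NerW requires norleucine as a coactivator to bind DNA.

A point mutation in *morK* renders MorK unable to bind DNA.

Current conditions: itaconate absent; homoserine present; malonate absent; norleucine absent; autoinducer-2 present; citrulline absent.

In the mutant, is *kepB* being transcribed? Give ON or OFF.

ON

Homoserine is present, so RudZ is inactive.
Citrulline is absent, so YilL is inactive.
Required activator RudZ is absent, so *pexN* is not transcribed.
So PexN is not produced.
Itaconate is absent, so MorS is inactive.
Norleucine is absent, so NerW is inactive.
Required activator NerW is absent, so *morR* is not transcribed.
So MorR is not produced.
MorK is non-functional in this strain, so it has no effect.
With no repressor bound, *dovT* is transcribed.
So DovT is produced and active.
Activator DovT is present, so *kepB* is transcribed.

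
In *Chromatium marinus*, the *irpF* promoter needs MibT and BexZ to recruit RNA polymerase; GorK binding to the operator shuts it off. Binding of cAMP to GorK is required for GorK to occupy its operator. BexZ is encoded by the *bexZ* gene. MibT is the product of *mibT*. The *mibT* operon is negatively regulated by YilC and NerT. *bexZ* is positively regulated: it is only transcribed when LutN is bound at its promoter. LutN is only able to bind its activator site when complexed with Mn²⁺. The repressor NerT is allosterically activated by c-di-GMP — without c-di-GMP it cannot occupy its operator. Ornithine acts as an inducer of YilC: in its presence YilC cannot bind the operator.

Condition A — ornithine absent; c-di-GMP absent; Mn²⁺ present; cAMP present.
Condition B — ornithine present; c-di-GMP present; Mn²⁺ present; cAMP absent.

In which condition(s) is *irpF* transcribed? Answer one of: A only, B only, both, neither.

Condition A:
Ornithine is absent, so YilC is active.
c-di-GMP is absent, so NerT is inactive.
With repressor YilC bound, *mibT* is not transcribed.
So MibT is not produced.
Mn²⁺ is present, so LutN is active.
No repressor is bound and LutN is active, so *bexZ* is transcribed.
So BexZ is produced and active.
cAMP is present, so GorK is active.
With repressor GorK bound, *irpF* is not transcribed.
→ *irpF* is OFF in A.
Condition B:
Ornithine is present, so YilC is inactive.
c-di-GMP is present, so NerT is active.
With repressor NerT bound, *mibT* is not transcribed.
So MibT is not produced.
Mn²⁺ is present, so LutN is active.
No repressor is bound and LutN is active, so *bexZ* is transcribed.
So BexZ is produced and active.
cAMP is absent, so GorK is inactive.
Required activator MibT is absent, so *irpF* is not transcribed.
→ *irpF* is OFF in B.

neither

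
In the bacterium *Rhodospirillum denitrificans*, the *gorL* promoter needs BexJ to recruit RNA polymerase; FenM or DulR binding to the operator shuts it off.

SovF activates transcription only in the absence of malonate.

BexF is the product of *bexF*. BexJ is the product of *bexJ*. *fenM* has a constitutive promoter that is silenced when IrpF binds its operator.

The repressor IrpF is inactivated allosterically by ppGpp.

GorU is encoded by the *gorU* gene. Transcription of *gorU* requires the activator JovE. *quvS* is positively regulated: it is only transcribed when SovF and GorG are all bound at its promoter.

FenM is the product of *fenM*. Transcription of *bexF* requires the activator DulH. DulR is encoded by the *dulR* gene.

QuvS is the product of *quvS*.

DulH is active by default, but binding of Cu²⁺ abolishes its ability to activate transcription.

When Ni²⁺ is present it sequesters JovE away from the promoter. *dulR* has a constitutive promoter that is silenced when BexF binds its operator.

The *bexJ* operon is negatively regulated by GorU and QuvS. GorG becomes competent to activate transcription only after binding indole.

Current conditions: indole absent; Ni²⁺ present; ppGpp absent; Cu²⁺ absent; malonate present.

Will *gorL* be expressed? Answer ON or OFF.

Ni²⁺ is present, so JovE is inactive.
Required activator JovE is absent, so *gorU* is not transcribed.
So GorU is not produced.
Malonate is present, so SovF is inactive.
Indole is absent, so GorG is inactive.
Required activator SovF is absent, so *quvS* is not transcribed.
So QuvS is not produced.
With no repressor bound, *bexJ* is transcribed.
So BexJ is produced and active.
ppGpp is absent, so IrpF is active.
With repressor IrpF bound, *fenM* is not transcribed.
So FenM is not produced.
Cu²⁺ is absent, so DulH is active.
No repressor is bound and DulH is active, so *bexF* is transcribed.
So BexF is produced and active.
With repressor BexF bound, *dulR* is not transcribed.
So DulR is not produced.
No repressor is bound and BexJ is active, so *gorL* is transcribed.

ON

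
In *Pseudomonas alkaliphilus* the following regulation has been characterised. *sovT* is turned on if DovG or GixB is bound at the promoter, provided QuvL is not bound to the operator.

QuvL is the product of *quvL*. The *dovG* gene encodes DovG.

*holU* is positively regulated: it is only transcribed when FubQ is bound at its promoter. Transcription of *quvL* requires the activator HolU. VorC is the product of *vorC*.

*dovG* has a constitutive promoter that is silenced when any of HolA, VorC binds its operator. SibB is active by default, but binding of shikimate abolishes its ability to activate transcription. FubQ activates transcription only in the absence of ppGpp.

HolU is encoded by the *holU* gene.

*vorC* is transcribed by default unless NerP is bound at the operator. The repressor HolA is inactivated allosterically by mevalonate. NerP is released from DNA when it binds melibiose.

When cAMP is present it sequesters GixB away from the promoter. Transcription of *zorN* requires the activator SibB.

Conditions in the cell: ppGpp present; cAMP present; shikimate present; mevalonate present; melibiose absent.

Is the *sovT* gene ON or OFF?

ppGpp is present, so FubQ is inactive.
Required activator FubQ is absent, so *holU* is not transcribed.
So HolU is not produced.
Required activator HolU is absent, so *quvL* is not transcribed.
So QuvL is not produced.
Mevalonate is present, so HolA is inactive.
Melibiose is absent, so NerP is active.
With repressor NerP bound, *vorC* is not transcribed.
So VorC is not produced.
With no repressor bound, *dovG* is transcribed.
So DovG is produced and active.
cAMP is present, so GixB is inactive.
Activator DovG is present, so *sovT* is transcribed.

ON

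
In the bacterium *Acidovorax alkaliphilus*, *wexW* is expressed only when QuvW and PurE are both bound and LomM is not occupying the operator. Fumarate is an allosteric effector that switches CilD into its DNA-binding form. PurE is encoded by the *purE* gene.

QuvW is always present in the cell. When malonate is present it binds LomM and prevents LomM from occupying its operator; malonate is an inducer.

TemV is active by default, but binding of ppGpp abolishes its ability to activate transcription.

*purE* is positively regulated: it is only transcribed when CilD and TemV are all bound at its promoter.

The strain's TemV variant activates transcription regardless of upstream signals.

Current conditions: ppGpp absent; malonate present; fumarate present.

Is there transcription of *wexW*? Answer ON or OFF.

ON

Malonate is present, so LomM is inactive.
QuvW is produced constitutively and is active.
Fumarate is present, so CilD is active.
TemV is constitutively active in this strain.
No repressor is bound and CilD and TemV are active, so *purE* is transcribed.
So PurE is produced and active.
No repressor is bound and QuvW and PurE are active, so *wexW* is transcribed.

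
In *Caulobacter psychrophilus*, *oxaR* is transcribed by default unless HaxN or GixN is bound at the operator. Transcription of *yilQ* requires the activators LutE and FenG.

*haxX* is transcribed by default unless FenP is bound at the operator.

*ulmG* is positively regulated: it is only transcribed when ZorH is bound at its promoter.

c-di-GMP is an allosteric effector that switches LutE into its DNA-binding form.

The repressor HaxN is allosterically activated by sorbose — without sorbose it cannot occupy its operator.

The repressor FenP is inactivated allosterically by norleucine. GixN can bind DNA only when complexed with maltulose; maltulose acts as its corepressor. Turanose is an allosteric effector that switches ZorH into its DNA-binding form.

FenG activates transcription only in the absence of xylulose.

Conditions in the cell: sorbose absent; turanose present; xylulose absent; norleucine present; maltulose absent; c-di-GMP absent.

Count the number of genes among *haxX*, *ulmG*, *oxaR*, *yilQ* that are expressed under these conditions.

Norleucine is present, so FenP is inactive.
With no repressor bound, *haxX* is transcribed.
→ *haxX* is ON.
Turanose is present, so ZorH is active.
No repressor is bound and ZorH is active, so *ulmG* is transcribed.
→ *ulmG* is ON.
Sorbose is absent, so HaxN is inactive.
Maltulose is absent, so GixN is inactive.
With no repressor bound, *oxaR* is transcribed.
→ *oxaR* is ON.
c-di-GMP is absent, so LutE is inactive.
Xylulose is absent, so FenG is active.
Required activator LutE is absent, so *yilQ* is not transcribed.
→ *yilQ* is OFF.
3 of the 4 genes are transcribed.

3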